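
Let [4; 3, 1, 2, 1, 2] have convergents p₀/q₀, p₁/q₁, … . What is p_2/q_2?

17/4

Using pₖ = aₖpₖ₋₁ + pₖ₋₂, qₖ = aₖqₖ₋₁ + qₖ₋₂ (with p₋₁=1, p₋₂=0, q₋₁=0, q₋₂=1):
  k=0: a=4, p=4, q=1
  k=1: a=3, p=13, q=3
  k=2: a=1, p=17, q=4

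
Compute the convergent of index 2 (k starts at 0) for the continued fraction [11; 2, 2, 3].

57/5

Using pₖ = aₖpₖ₋₁ + pₖ₋₂, qₖ = aₖqₖ₋₁ + qₖ₋₂ (with p₋₁=1, p₋₂=0, q₋₁=0, q₋₂=1):
  k=0: a=11, p=11, q=1
  k=1: a=2, p=23, q=2
  k=2: a=2, p=57, q=5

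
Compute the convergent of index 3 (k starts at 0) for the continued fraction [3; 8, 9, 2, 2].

481/154

Using pₖ = aₖpₖ₋₁ + pₖ₋₂, qₖ = aₖqₖ₋₁ + qₖ₋₂ (with p₋₁=1, p₋₂=0, q₋₁=0, q₋₂=1):
  k=0: a=3, p=3, q=1
  k=1: a=8, p=25, q=8
  k=2: a=9, p=228, q=73
  k=3: a=2, p=481, q=154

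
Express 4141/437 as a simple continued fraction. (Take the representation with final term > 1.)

4141 = 9*437 + 208
437 = 2*208 + 21
208 = 9*21 + 19
21 = 1*19 + 2
19 = 9*2 + 1
2 = 2*1 + 0  (stop)
So 4141/437 = [9; 2, 9, 1, 9, 2].

[9; 2, 9, 1, 9, 2]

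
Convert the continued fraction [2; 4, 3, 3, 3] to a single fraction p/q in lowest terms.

317/142

Fold from the inside: start with 3/1.
  3 + 1/3 = 10/3
  3 + 3/10 = 33/10
  4 + 10/33 = 142/33
  2 + 33/142 = 317/142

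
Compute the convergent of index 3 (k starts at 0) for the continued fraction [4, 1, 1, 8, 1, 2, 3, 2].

Using pₖ = aₖpₖ₋₁ + pₖ₋₂, qₖ = aₖqₖ₋₁ + qₖ₋₂ (with p₋₁=1, p₋₂=0, q₋₁=0, q₋₂=1):
  k=0: a=4, p=4, q=1
  k=1: a=1, p=5, q=1
  k=2: a=1, p=9, q=2
  k=3: a=8, p=77, q=17

77/17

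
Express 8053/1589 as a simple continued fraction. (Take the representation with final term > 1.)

8053 = 5·1589 + 108
1589 = 14·108 + 77
108 = 1·77 + 31
77 = 2·31 + 15
31 = 2·15 + 1
15 = 15·1 + 0  (stop)
So 8053/1589 = [5; 14, 1, 2, 2, 15].

[5; 14, 1, 2, 2, 15]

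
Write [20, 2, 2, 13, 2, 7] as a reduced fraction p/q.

Using pₖ = aₖpₖ₋₁ + pₖ₋₂ and qₖ = aₖqₖ₋₁ + qₖ₋₂:
  k=0: a=20, p=20, q=1
  k=1: a=2, p=41, q=2
  k=2: a=2, p=102, q=5
  k=3: a=13, p=1367, q=67
  k=4: a=2, p=2836, q=139
  k=5: a=7, p=21219, q=1040

21219/1040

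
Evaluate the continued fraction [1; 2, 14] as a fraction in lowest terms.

Fold from the inside: start with 14/1.
  2 + 1/14 = 29/14
  1 + 14/29 = 43/29

43/29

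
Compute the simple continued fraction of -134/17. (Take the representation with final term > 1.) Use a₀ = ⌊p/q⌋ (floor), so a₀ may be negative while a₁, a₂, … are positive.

[-8; 8, 2]

-134 = -8×17 + 2
17 = 8×2 + 1
2 = 2×1 + 0  (stop)
So -134/17 = [-8; 8, 2].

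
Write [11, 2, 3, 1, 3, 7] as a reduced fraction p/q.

2826/247

Fold from the inside: start with 7/1.
  3 + 1/7 = 22/7
  1 + 7/22 = 29/22
  3 + 22/29 = 109/29
  2 + 29/109 = 247/109
  11 + 109/247 = 2826/247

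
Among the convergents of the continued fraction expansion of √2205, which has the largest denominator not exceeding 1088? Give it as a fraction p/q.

49634/1057

√2205 = [46; 1, 22, 2, 22, 1, 92, …] (period length 6).
Convergents:
  p_0/q_0 = 46/1
  p_1/q_1 = 47/1
  p_2/q_2 = 1080/23
  p_3/q_3 = 2207/47
  p_4/q_4 = 49634/1057
  p_5/q_5 = 51841/1104
q_4 = 1057 ≤ 1088 < 1104 = q_5, so the answer is 49634/1057.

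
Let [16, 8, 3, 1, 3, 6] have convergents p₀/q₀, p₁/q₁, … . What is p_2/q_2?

Using pₖ = aₖpₖ₋₁ + pₖ₋₂, qₖ = aₖqₖ₋₁ + qₖ₋₂ (with p₋₁=1, p₋₂=0, q₋₁=0, q₋₂=1):
  k=0: a=16, p=16, q=1
  k=1: a=8, p=129, q=8
  k=2: a=3, p=403, q=25

403/25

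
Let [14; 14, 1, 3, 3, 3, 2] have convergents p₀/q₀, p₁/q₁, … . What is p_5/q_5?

Using pₖ = aₖpₖ₋₁ + pₖ₋₂, qₖ = aₖqₖ₋₁ + qₖ₋₂ (with p₋₁=1, p₋₂=0, q₋₁=0, q₋₂=1):
  k=0: a=14, p=14, q=1
  k=1: a=14, p=197, q=14
  k=2: a=1, p=211, q=15
  k=3: a=3, p=830, q=59
  k=4: a=3, p=2701, q=192
  k=5: a=3, p=8933, q=635

8933/635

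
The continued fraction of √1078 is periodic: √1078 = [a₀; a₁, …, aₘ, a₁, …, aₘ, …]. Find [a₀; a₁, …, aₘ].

[32; 1, 4, 1, 64]

a₀ = ⌊√1078⌋ = 32.
With m₀=0, d₀=1 and mₖ₊₁ = dₖaₖ − mₖ, dₖ₊₁ = (n − mₖ₊₁²)/dₖ, aₖ₊₁ = ⌊(a₀+mₖ₊₁)/dₖ₊₁⌋:
  k=1: m=32, d=54, a=1
  k=2: m=22, d=11, a=4
  k=3: m=22, d=54, a=1
  k=4: m=32, d=1, a=64
d=1 and a=2a₀=64 at k=4, so the next step gives (m, d) = (32, 54) again — its k=1 value — and the period has length 4.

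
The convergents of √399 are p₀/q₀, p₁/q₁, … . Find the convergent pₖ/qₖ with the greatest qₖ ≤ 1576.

31141/1559

√399 = [19; 1, 38, …] (period length 2).
Convergents:
  p_0/q_0 = 19/1
  p_1/q_1 = 20/1
  p_2/q_2 = 779/39
  p_3/q_3 = 799/40
  p_4/q_4 = 31141/1559
  p_5/q_5 = 31940/1599
q_4 = 1559 ≤ 1576 < 1599 = q_5, so the answer is 31141/1559.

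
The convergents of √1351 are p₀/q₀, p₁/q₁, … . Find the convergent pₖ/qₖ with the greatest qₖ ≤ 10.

√1351 = [36; 1, 3, 10, 3, 1, 72, …] (period length 6).
Convergents:
  p_0/q_0 = 36/1
  p_1/q_1 = 37/1
  p_2/q_2 = 147/4
  p_3/q_3 = 1507/41
q_2 = 4 ≤ 10 < 41 = q_3, so the answer is 147/4.

147/4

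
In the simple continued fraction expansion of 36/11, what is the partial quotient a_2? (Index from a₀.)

1

36 = 3·11 + 3   →  a_0 = 3
11 = 3·3 + 2   →  a_1 = 3
3 = 1·2 + 1   →  a_2 = 1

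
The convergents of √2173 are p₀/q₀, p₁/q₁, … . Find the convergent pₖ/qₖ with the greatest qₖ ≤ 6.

√2173 = [46; 1, 1, 1, 1, 1, 1, 92, …] (period length 7).
Convergents:
  p_0/q_0 = 46/1
  p_1/q_1 = 47/1
  p_2/q_2 = 93/2
  p_3/q_3 = 140/3
  p_4/q_4 = 233/5
  p_5/q_5 = 373/8
q_4 = 5 ≤ 6 < 8 = q_5, so the answer is 233/5.

233/5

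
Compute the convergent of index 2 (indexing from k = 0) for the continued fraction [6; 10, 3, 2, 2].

Using pₖ = aₖpₖ₋₁ + pₖ₋₂, qₖ = aₖqₖ₋₁ + qₖ₋₂ (with p₋₁=1, p₋₂=0, q₋₁=0, q₋₂=1):
  k=0: a=6, p=6, q=1
  k=1: a=10, p=61, q=10
  k=2: a=3, p=189, q=31

189/31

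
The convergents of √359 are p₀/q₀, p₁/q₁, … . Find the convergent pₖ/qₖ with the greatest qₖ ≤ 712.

13301/702

√359 = [18; 1, 17, 1, 36, …] (period length 4).
Convergents:
  p_0/q_0 = 18/1
  p_1/q_1 = 19/1
  p_2/q_2 = 341/18
  p_3/q_3 = 360/19
  p_4/q_4 = 13301/702
  p_5/q_5 = 13661/721
q_4 = 702 ≤ 712 < 721 = q_5, so the answer is 13301/702.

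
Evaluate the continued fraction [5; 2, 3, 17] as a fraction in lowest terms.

657/121

Using pₖ = aₖpₖ₋₁ + pₖ₋₂ and qₖ = aₖqₖ₋₁ + qₖ₋₂:
  k=0: a=5, p=5, q=1
  k=1: a=2, p=11, q=2
  k=2: a=3, p=38, q=7
  k=3: a=17, p=657, q=121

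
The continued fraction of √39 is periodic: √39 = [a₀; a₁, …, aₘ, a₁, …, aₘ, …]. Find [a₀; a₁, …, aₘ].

a₀ = ⌊√39⌋ = 6.

[6; 4, 12]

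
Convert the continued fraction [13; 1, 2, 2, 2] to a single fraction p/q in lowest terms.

Using pₖ = aₖpₖ₋₁ + pₖ₋₂ and qₖ = aₖqₖ₋₁ + qₖ₋₂:
  k=0: a=13, p=13, q=1
  k=1: a=1, p=14, q=1
  k=2: a=2, p=41, q=3
  k=3: a=2, p=96, q=7
  k=4: a=2, p=233, q=17

233/17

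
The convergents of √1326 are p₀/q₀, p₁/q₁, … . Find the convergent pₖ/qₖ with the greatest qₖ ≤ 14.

437/12

√1326 = [36; 2, 2, 2, 2, 2, 72, …] (period length 6).
Convergents:
  p_0/q_0 = 36/1
  p_1/q_1 = 73/2
  p_2/q_2 = 182/5
  p_3/q_3 = 437/12
  p_4/q_4 = 1056/29
q_3 = 12 ≤ 14 < 29 = q_4, so the answer is 437/12.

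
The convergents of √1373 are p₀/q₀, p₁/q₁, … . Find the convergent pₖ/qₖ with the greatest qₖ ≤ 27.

704/19

√1373 = [37; 18, 1, 1, 18, 74, …] (period length 5).
Convergents:
  p_0/q_0 = 37/1
  p_1/q_1 = 667/18
  p_2/q_2 = 704/19
  p_3/q_3 = 1371/37
q_2 = 19 ≤ 27 < 37 = q_3, so the answer is 704/19.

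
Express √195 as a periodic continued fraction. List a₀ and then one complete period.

a₀ = ⌊√195⌋ = 13.
With m₀=0, d₀=1 and mₖ₊₁ = dₖaₖ − mₖ, dₖ₊₁ = (n − mₖ₊₁²)/dₖ, aₖ₊₁ = ⌊(a₀+mₖ₊₁)/dₖ₊₁⌋:
  k=1: m=13, d=26, a=1
  k=2: m=13, d=1, a=26
d=1 and a=2a₀=26 at k=2, so the next step gives (m, d) = (13, 26) again — its k=1 value — and the period has length 2.

[13; 1, 26]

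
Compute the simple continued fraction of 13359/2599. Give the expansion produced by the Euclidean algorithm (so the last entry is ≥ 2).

13359 = 5·2599 + 364
2599 = 7·364 + 51
364 = 7·51 + 7
51 = 7·7 + 2
7 = 3·2 + 1
2 = 2·1 + 0  (stop)
So 13359/2599 = [5; 7, 7, 7, 3, 2].

[5; 7, 7, 7, 3, 2]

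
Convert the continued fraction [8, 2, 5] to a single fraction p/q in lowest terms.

93/11

Fold from the inside: start with 5/1.
  2 + 1/5 = 11/5
  8 + 5/11 = 93/11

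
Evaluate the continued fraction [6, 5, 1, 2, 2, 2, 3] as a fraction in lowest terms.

2044/331

Fold from the inside: start with 3/1.
  2 + 1/3 = 7/3
  2 + 3/7 = 17/7
  2 + 7/17 = 41/17
  1 + 17/41 = 58/41
  5 + 41/58 = 331/58
  6 + 58/331 = 2044/331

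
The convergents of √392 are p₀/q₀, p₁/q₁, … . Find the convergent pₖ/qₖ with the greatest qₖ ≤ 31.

99/5

√392 = [19; 1, 3, 1, 38, …] (period length 4).
Convergents:
  p_0/q_0 = 19/1
  p_1/q_1 = 20/1
  p_2/q_2 = 79/4
  p_3/q_3 = 99/5
  p_4/q_4 = 3841/194
q_3 = 5 ≤ 31 < 194 = q_4, so the answer is 99/5.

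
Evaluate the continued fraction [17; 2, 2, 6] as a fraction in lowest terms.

Using pₖ = aₖpₖ₋₁ + pₖ₋₂ and qₖ = aₖqₖ₋₁ + qₖ₋₂:
  k=0: a=17, p=17, q=1
  k=1: a=2, p=35, q=2
  k=2: a=2, p=87, q=5
  k=3: a=6, p=557, q=32

557/32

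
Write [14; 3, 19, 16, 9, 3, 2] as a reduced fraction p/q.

Using pₖ = aₖpₖ₋₁ + pₖ₋₂ and qₖ = aₖqₖ₋₁ + qₖ₋₂:
  k=0: a=14, p=14, q=1
  k=1: a=3, p=43, q=3
  k=2: a=19, p=831, q=58
  k=3: a=16, p=13339, q=931
  k=4: a=9, p=120882, q=8437
  k=5: a=3, p=375985, q=26242
  k=6: a=2, p=872852, q=60921

872852/60921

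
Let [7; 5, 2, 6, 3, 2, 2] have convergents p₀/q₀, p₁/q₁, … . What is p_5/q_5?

Using pₖ = aₖpₖ₋₁ + pₖ₋₂, qₖ = aₖqₖ₋₁ + qₖ₋₂ (with p₋₁=1, p₋₂=0, q₋₁=0, q₋₂=1):
  k=0: a=7, p=7, q=1
  k=1: a=5, p=36, q=5
  k=2: a=2, p=79, q=11
  k=3: a=6, p=510, q=71
  k=4: a=3, p=1609, q=224
  k=5: a=2, p=3728, q=519

3728/519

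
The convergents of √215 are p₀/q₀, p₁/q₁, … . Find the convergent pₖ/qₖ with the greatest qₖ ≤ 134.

1305/89

√215 = [14; 1, 1, 1, 28, …] (period length 4).
Convergents:
  p_0/q_0 = 14/1
  p_1/q_1 = 15/1
  p_2/q_2 = 29/2
  p_3/q_3 = 44/3
  p_4/q_4 = 1261/86
  p_5/q_5 = 1305/89
  p_6/q_6 = 2566/175
q_5 = 89 ≤ 134 < 175 = q_6, so the answer is 1305/89.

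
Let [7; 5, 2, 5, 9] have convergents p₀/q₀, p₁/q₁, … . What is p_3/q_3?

Using pₖ = aₖpₖ₋₁ + pₖ₋₂, qₖ = aₖqₖ₋₁ + qₖ₋₂ (with p₋₁=1, p₋₂=0, q₋₁=0, q₋₂=1):
  k=0: a=7, p=7, q=1
  k=1: a=5, p=36, q=5
  k=2: a=2, p=79, q=11
  k=3: a=5, p=431, q=60

431/60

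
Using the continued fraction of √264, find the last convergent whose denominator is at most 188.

2096/129

√264 = [16; 4, 32, …] (period length 2).
Convergents:
  p_0/q_0 = 16/1
  p_1/q_1 = 65/4
  p_2/q_2 = 2096/129
  p_3/q_3 = 8449/520
q_2 = 129 ≤ 188 < 520 = q_3, so the answer is 2096/129.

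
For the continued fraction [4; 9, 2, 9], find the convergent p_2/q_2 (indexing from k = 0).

78/19

Using pₖ = aₖpₖ₋₁ + pₖ₋₂, qₖ = aₖqₖ₋₁ + qₖ₋₂ (with p₋₁=1, p₋₂=0, q₋₁=0, q₋₂=1):
  k=0: a=4, p=4, q=1
  k=1: a=9, p=37, q=9
  k=2: a=2, p=78, q=19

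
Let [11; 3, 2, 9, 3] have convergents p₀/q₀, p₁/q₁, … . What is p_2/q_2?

Using pₖ = aₖpₖ₋₁ + pₖ₋₂, qₖ = aₖqₖ₋₁ + qₖ₋₂ (with p₋₁=1, p₋₂=0, q₋₁=0, q₋₂=1):
  k=0: a=11, p=11, q=1
  k=1: a=3, p=34, q=3
  k=2: a=2, p=79, q=7

79/7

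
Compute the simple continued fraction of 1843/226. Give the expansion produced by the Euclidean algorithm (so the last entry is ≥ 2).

1843 = 8×226 + 35
226 = 6×35 + 16
35 = 2×16 + 3
16 = 5×3 + 1
3 = 3×1 + 0  (stop)
So 1843/226 = [8; 6, 2, 5, 3].

[8; 6, 2, 5, 3]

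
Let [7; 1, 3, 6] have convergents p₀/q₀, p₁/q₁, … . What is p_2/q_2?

Using pₖ = aₖpₖ₋₁ + pₖ₋₂, qₖ = aₖqₖ₋₁ + qₖ₋₂ (with p₋₁=1, p₋₂=0, q₋₁=0, q₋₂=1):
  k=0: a=7, p=7, q=1
  k=1: a=1, p=8, q=1
  k=2: a=3, p=31, q=4

31/4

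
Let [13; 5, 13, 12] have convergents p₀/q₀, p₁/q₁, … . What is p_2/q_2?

871/66

Using pₖ = aₖpₖ₋₁ + pₖ₋₂, qₖ = aₖqₖ₋₁ + qₖ₋₂ (with p₋₁=1, p₋₂=0, q₋₁=0, q₋₂=1):
  k=0: a=13, p=13, q=1
  k=1: a=5, p=66, q=5
  k=2: a=13, p=871, q=66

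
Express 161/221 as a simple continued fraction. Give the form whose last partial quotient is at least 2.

161 = 0·221 + 161
221 = 1·161 + 60
161 = 2·60 + 41
60 = 1·41 + 19
41 = 2·19 + 3
19 = 6·3 + 1
3 = 3·1 + 0  (stop)
So 161/221 = [0; 1, 2, 1, 2, 6, 3].

[0; 1, 2, 1, 2, 6, 3]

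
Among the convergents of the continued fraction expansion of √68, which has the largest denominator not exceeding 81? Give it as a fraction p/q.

√68 = [8; 4, 16, …] (period length 2).
Convergents:
  p_0/q_0 = 8/1
  p_1/q_1 = 33/4
  p_2/q_2 = 536/65
  p_3/q_3 = 2177/264
q_2 = 65 ≤ 81 < 264 = q_3, so the answer is 536/65.

536/65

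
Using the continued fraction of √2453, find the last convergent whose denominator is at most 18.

842/17

√2453 = [49; 1, 1, 8, 1, 1, 98, …] (period length 6).
Convergents:
  p_0/q_0 = 49/1
  p_1/q_1 = 50/1
  p_2/q_2 = 99/2
  p_3/q_3 = 842/17
  p_4/q_4 = 941/19
q_3 = 17 ≤ 18 < 19 = q_4, so the answer is 842/17.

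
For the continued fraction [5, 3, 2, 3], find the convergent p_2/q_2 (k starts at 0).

37/7

Using pₖ = aₖpₖ₋₁ + pₖ₋₂, qₖ = aₖqₖ₋₁ + qₖ₋₂ (with p₋₁=1, p₋₂=0, q₋₁=0, q₋₂=1):
  k=0: a=5, p=5, q=1
  k=1: a=3, p=16, q=3
  k=2: a=2, p=37, q=7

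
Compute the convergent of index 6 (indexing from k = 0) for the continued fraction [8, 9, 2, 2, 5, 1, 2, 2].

Using pₖ = aₖpₖ₋₁ + pₖ₋₂, qₖ = aₖqₖ₋₁ + qₖ₋₂ (with p₋₁=1, p₋₂=0, q₋₁=0, q₋₂=1):
  k=0: a=8, p=8, q=1
  k=1: a=9, p=73, q=9
  k=2: a=2, p=154, q=19
  k=3: a=2, p=381, q=47
  k=4: a=5, p=2059, q=254
  k=5: a=1, p=2440, q=301
  k=6: a=2, p=6939, q=856

6939/856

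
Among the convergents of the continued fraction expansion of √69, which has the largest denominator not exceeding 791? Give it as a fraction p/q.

√69 = [8; 3, 3, 1, 4, 1, 3, 3, 16, …] (period length 8).
Convergents:
  p_0/q_0 = 8/1
  p_1/q_1 = 25/3
  p_2/q_2 = 83/10
  p_3/q_3 = 108/13
  p_4/q_4 = 515/62
  p_5/q_5 = 623/75
  p_6/q_6 = 2384/287
  p_7/q_7 = 7775/936
q_6 = 287 ≤ 791 < 936 = q_7, so the answer is 2384/287.

2384/287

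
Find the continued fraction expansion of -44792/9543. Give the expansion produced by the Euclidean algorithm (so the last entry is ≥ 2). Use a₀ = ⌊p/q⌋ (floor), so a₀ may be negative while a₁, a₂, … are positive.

-44792 = -5*9543 + 2923
9543 = 3*2923 + 774
2923 = 3*774 + 601
774 = 1*601 + 173
601 = 3*173 + 82
173 = 2*82 + 9
82 = 9*9 + 1
9 = 9*1 + 0  (stop)
So -44792/9543 = [-5; 3, 3, 1, 3, 2, 9, 9].

[-5; 3, 3, 1, 3, 2, 9, 9]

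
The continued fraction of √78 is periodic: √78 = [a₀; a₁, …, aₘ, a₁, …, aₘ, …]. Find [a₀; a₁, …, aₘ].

[8; 1, 4, 1, 16]

a₀ = ⌊√78⌋ = 8.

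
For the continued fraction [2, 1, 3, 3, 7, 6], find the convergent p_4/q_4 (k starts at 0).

263/95

Using pₖ = aₖpₖ₋₁ + pₖ₋₂, qₖ = aₖqₖ₋₁ + qₖ₋₂ (with p₋₁=1, p₋₂=0, q₋₁=0, q₋₂=1):
  k=0: a=2, p=2, q=1
  k=1: a=1, p=3, q=1
  k=2: a=3, p=11, q=4
  k=3: a=3, p=36, q=13
  k=4: a=7, p=263, q=95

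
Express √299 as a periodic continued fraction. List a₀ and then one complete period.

a₀ = ⌊√299⌋ = 17.
With m₀=0, d₀=1 and mₖ₊₁ = dₖaₖ − mₖ, dₖ₊₁ = (n − mₖ₊₁²)/dₖ, aₖ₊₁ = ⌊(a₀+mₖ₊₁)/dₖ₊₁⌋:
  k=1: m=17, d=10, a=3
  k=2: m=13, d=13, a=2
  k=3: m=13, d=10, a=3
  k=4: m=17, d=1, a=34
d=1 and a=2a₀=34 at k=4, so the next step gives (m, d) = (17, 10) again — its k=1 value — and the period has length 4.

[17; 3, 2, 3, 34]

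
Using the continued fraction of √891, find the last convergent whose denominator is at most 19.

√891 = [29; 1, 5, 1, 1, 1, 5, 1, 58, …] (period length 8).
Convergents:
  p_0/q_0 = 29/1
  p_1/q_1 = 30/1
  p_2/q_2 = 179/6
  p_3/q_3 = 209/7
  p_4/q_4 = 388/13
  p_5/q_5 = 597/20
q_4 = 13 ≤ 19 < 20 = q_5, so the answer is 388/13.

388/13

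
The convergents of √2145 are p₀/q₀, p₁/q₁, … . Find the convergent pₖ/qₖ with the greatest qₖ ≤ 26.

√2145 = [46; 3, 5, 2, 5, 3, 92, …] (period length 6).
Convergents:
  p_0/q_0 = 46/1
  p_1/q_1 = 139/3
  p_2/q_2 = 741/16
  p_3/q_3 = 1621/35
q_2 = 16 ≤ 26 < 35 = q_3, so the answer is 741/16.

741/16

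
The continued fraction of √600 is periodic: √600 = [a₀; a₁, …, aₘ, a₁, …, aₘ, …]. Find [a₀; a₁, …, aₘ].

[24; 2, 48]

a₀ = ⌊√600⌋ = 24.
With m₀=0, d₀=1 and mₖ₊₁ = dₖaₖ − mₖ, dₖ₊₁ = (n − mₖ₊₁²)/dₖ, aₖ₊₁ = ⌊(a₀+mₖ₊₁)/dₖ₊₁⌋:
  k=1: m=24, d=24, a=2
  k=2: m=24, d=1, a=48
d=1 and a=2a₀=48 at k=2, so the next step gives (m, d) = (24, 24) again — its k=1 value — and the period has length 2.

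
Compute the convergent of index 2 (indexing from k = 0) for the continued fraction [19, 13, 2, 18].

515/27

Using pₖ = aₖpₖ₋₁ + pₖ₋₂, qₖ = aₖqₖ₋₁ + qₖ₋₂ (with p₋₁=1, p₋₂=0, q₋₁=0, q₋₂=1):
  k=0: a=19, p=19, q=1
  k=1: a=13, p=248, q=13
  k=2: a=2, p=515, q=27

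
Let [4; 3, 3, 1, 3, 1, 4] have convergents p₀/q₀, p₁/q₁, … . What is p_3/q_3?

Using pₖ = aₖpₖ₋₁ + pₖ₋₂, qₖ = aₖqₖ₋₁ + qₖ₋₂ (with p₋₁=1, p₋₂=0, q₋₁=0, q₋₂=1):
  k=0: a=4, p=4, q=1
  k=1: a=3, p=13, q=3
  k=2: a=3, p=43, q=10
  k=3: a=1, p=56, q=13

56/13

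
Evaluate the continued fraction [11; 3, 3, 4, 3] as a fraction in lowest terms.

Using pₖ = aₖpₖ₋₁ + pₖ₋₂ and qₖ = aₖqₖ₋₁ + qₖ₋₂:
  k=0: a=11, p=11, q=1
  k=1: a=3, p=34, q=3
  k=2: a=3, p=113, q=10
  k=3: a=4, p=486, q=43
  k=4: a=3, p=1571, q=139

1571/139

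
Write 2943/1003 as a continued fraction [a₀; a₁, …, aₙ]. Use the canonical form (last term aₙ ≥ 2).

2943 = 2×1003 + 937
1003 = 1×937 + 66
937 = 14×66 + 13
66 = 5×13 + 1
13 = 13×1 + 0  (stop)
So 2943/1003 = [2; 1, 14, 5, 13].

[2; 1, 14, 5, 13]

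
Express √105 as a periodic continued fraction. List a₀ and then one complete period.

[10; 4, 20]

a₀ = ⌊√105⌋ = 10.
With m₀=0, d₀=1 and mₖ₊₁ = dₖaₖ − mₖ, dₖ₊₁ = (n − mₖ₊₁²)/dₖ, aₖ₊₁ = ⌊(a₀+mₖ₊₁)/dₖ₊₁⌋:
  k=1: m=10, d=5, a=4
  k=2: m=10, d=1, a=20
d=1 and a=2a₀=20 at k=2, so the next step gives (m, d) = (10, 5) again — its k=1 value — and the period has length 2.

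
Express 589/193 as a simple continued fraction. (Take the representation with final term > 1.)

589 = 3×193 + 10
193 = 19×10 + 3
10 = 3×3 + 1
3 = 3×1 + 0  (stop)
So 589/193 = [3; 19, 3, 3].

[3; 19, 3, 3]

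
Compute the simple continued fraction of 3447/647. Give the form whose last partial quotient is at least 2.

3447 = 5·647 + 212
647 = 3·212 + 11
212 = 19·11 + 3
11 = 3·3 + 2
3 = 1·2 + 1
2 = 2·1 + 0  (stop)
So 3447/647 = [5; 3, 19, 3, 1, 2].

[5; 3, 19, 3, 1, 2]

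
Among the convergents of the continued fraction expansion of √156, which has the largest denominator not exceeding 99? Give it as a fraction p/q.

612/49

√156 = [12; 2, 24, …] (period length 2).
Convergents:
  p_0/q_0 = 12/1
  p_1/q_1 = 25/2
  p_2/q_2 = 612/49
  p_3/q_3 = 1249/100
q_2 = 49 ≤ 99 < 100 = q_3, so the answer is 612/49.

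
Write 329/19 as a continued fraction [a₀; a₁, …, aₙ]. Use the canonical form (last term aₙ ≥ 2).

329 = 17×19 + 6
19 = 3×6 + 1
6 = 6×1 + 0  (stop)
So 329/19 = [17; 3, 6].

[17; 3, 6]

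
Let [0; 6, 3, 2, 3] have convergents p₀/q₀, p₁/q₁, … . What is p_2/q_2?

Using pₖ = aₖpₖ₋₁ + pₖ₋₂, qₖ = aₖqₖ₋₁ + qₖ₋₂ (with p₋₁=1, p₋₂=0, q₋₁=0, q₋₂=1):
  k=0: a=0, p=0, q=1
  k=1: a=6, p=1, q=6
  k=2: a=3, p=3, q=19

3/19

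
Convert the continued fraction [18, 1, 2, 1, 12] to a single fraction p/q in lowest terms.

Using pₖ = aₖpₖ₋₁ + pₖ₋₂ and qₖ = aₖqₖ₋₁ + qₖ₋₂:
  k=0: a=18, p=18, q=1
  k=1: a=1, p=19, q=1
  k=2: a=2, p=56, q=3
  k=3: a=1, p=75, q=4
  k=4: a=12, p=956, q=51

956/51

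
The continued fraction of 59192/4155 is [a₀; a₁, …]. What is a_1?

59192 = 14·4155 + 1022   →  a_0 = 14
4155 = 4·1022 + 67   →  a_1 = 4

4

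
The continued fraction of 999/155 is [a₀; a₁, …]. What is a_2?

999 = 6·155 + 69   →  a_0 = 6
155 = 2·69 + 17   →  a_1 = 2
69 = 4·17 + 1   →  a_2 = 4

4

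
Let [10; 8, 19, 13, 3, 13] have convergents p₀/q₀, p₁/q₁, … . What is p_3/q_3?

Using pₖ = aₖpₖ₋₁ + pₖ₋₂, qₖ = aₖqₖ₋₁ + qₖ₋₂ (with p₋₁=1, p₋₂=0, q₋₁=0, q₋₂=1):
  k=0: a=10, p=10, q=1
  k=1: a=8, p=81, q=8
  k=2: a=19, p=1549, q=153
  k=3: a=13, p=20218, q=1997

20218/1997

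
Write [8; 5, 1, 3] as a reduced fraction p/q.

188/23

Fold from the inside: start with 3/1.
  1 + 1/3 = 4/3
  5 + 3/4 = 23/4
  8 + 4/23 = 188/23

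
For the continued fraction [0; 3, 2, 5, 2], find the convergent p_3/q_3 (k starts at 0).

11/38

Using pₖ = aₖpₖ₋₁ + pₖ₋₂, qₖ = aₖqₖ₋₁ + qₖ₋₂ (with p₋₁=1, p₋₂=0, q₋₁=0, q₋₂=1):
  k=0: a=0, p=0, q=1
  k=1: a=3, p=1, q=3
  k=2: a=2, p=2, q=7
  k=3: a=5, p=11, q=38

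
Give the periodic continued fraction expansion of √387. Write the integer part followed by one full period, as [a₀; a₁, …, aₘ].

[19; 1, 2, 19, 2, 1, 38]

a₀ = ⌊√387⌋ = 19.
With m₀=0, d₀=1 and mₖ₊₁ = dₖaₖ − mₖ, dₖ₊₁ = (n − mₖ₊₁²)/dₖ, aₖ₊₁ = ⌊(a₀+mₖ₊₁)/dₖ₊₁⌋:
  k=1: m=19, d=26, a=1
  k=2: m=7, d=13, a=2
  k=3: m=19, d=2, a=19
  k=4: m=19, d=13, a=2
  k=5: m=7, d=26, a=1
  k=6: m=19, d=1, a=38
d=1 and a=2a₀=38 at k=6, so the next step gives (m, d) = (19, 26) again — its k=1 value — and the period has length 6.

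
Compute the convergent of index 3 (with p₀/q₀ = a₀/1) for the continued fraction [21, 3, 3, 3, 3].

Using pₖ = aₖpₖ₋₁ + pₖ₋₂, qₖ = aₖqₖ₋₁ + qₖ₋₂ (with p₋₁=1, p₋₂=0, q₋₁=0, q₋₂=1):
  k=0: a=21, p=21, q=1
  k=1: a=3, p=64, q=3
  k=2: a=3, p=213, q=10
  k=3: a=3, p=703, q=33

703/33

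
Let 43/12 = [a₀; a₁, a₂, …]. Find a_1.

43 = 3·12 + 7   →  a_0 = 3
12 = 1·7 + 5   →  a_1 = 1

1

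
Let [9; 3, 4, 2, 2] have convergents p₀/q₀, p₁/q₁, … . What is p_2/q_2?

121/13

Using pₖ = aₖpₖ₋₁ + pₖ₋₂, qₖ = aₖqₖ₋₁ + qₖ₋₂ (with p₋₁=1, p₋₂=0, q₋₁=0, q₋₂=1):
  k=0: a=9, p=9, q=1
  k=1: a=3, p=28, q=3
  k=2: a=4, p=121, q=13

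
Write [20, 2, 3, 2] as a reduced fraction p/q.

327/16

Fold from the inside: start with 2/1.
  3 + 1/2 = 7/2
  2 + 2/7 = 16/7
  20 + 7/16 = 327/16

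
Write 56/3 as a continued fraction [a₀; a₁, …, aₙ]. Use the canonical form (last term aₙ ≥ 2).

56 = 18×3 + 2
3 = 1×2 + 1
2 = 2×1 + 0  (stop)
So 56/3 = [18; 1, 2].

[18; 1, 2]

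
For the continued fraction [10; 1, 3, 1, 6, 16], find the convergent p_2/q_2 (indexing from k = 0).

Using pₖ = aₖpₖ₋₁ + pₖ₋₂, qₖ = aₖqₖ₋₁ + qₖ₋₂ (with p₋₁=1, p₋₂=0, q₋₁=0, q₋₂=1):
  k=0: a=10, p=10, q=1
  k=1: a=1, p=11, q=1
  k=2: a=3, p=43, q=4

43/4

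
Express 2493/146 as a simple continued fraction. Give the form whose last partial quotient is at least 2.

2493 = 17*146 + 11
146 = 13*11 + 3
11 = 3*3 + 2
3 = 1*2 + 1
2 = 2*1 + 0  (stop)
So 2493/146 = [17; 13, 3, 1, 2].

[17; 13, 3, 1, 2]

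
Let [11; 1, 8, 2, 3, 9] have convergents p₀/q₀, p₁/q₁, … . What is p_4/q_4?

Using pₖ = aₖpₖ₋₁ + pₖ₋₂, qₖ = aₖqₖ₋₁ + qₖ₋₂ (with p₋₁=1, p₋₂=0, q₋₁=0, q₋₂=1):
  k=0: a=11, p=11, q=1
  k=1: a=1, p=12, q=1
  k=2: a=8, p=107, q=9
  k=3: a=2, p=226, q=19
  k=4: a=3, p=785, q=66

785/66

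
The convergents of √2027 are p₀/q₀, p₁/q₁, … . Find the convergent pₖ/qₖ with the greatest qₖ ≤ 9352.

√2027 = [45; 45, 90, …] (period length 2).
Convergents:
  p_0/q_0 = 45/1
  p_1/q_1 = 2026/45
  p_2/q_2 = 182385/4051
  p_3/q_3 = 8209351/182340
q_2 = 4051 ≤ 9352 < 182340 = q_3, so the answer is 182385/4051.

182385/4051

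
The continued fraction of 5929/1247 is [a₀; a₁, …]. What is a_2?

5929 = 4·1247 + 941   →  a_0 = 4
1247 = 1·941 + 306   →  a_1 = 1
941 = 3·306 + 23   →  a_2 = 3

3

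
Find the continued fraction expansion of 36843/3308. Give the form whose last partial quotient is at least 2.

[11; 7, 3, 1, 2, 3, 12]

36843 = 11*3308 + 455
3308 = 7*455 + 123
455 = 3*123 + 86
123 = 1*86 + 37
86 = 2*37 + 12
37 = 3*12 + 1
12 = 12*1 + 0  (stop)
So 36843/3308 = [11; 7, 3, 1, 2, 3, 12].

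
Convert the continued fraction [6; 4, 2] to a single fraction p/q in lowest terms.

Using pₖ = aₖpₖ₋₁ + pₖ₋₂ and qₖ = aₖqₖ₋₁ + qₖ₋₂:
  k=0: a=6, p=6, q=1
  k=1: a=4, p=25, q=4
  k=2: a=2, p=56, q=9

56/9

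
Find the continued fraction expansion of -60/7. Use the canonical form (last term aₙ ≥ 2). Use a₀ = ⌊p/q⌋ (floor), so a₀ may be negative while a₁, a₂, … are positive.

-60 = -9×7 + 3
7 = 2×3 + 1
3 = 3×1 + 0  (stop)
So -60/7 = [-9; 2, 3].

[-9; 2, 3]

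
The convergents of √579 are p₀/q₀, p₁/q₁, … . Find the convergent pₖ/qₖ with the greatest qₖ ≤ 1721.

18504/769

√579 = [24; 16, 48, …] (period length 2).
Convergents:
  p_0/q_0 = 24/1
  p_1/q_1 = 385/16
  p_2/q_2 = 18504/769
  p_3/q_3 = 296449/12320
q_2 = 769 ≤ 1721 < 12320 = q_3, so the answer is 18504/769.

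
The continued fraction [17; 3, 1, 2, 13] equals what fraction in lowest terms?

2539/147

Using pₖ = aₖpₖ₋₁ + pₖ₋₂ and qₖ = aₖqₖ₋₁ + qₖ₋₂:
  k=0: a=17, p=17, q=1
  k=1: a=3, p=52, q=3
  k=2: a=1, p=69, q=4
  k=3: a=2, p=190, q=11
  k=4: a=13, p=2539, q=147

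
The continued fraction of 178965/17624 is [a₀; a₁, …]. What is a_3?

178965 = 10·17624 + 2725   →  a_0 = 10
17624 = 6·2725 + 1274   →  a_1 = 6
2725 = 2·1274 + 177   →  a_2 = 2
1274 = 7·177 + 35   →  a_3 = 7

7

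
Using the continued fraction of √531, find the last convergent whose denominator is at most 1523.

√531 = [23; 23, 46, …] (period length 2).
Convergents:
  p_0/q_0 = 23/1
  p_1/q_1 = 530/23
  p_2/q_2 = 24403/1059
  p_3/q_3 = 561799/24380
q_2 = 1059 ≤ 1523 < 24380 = q_3, so the answer is 24403/1059.

24403/1059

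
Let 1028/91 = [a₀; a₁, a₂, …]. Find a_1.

3

1028 = 11·91 + 27   →  a_0 = 11
91 = 3·27 + 10   →  a_1 = 3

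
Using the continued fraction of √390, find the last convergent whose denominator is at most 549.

9341/473

√390 = [19; 1, 2, 1, 38, …] (period length 4).
Convergents:
  p_0/q_0 = 19/1
  p_1/q_1 = 20/1
  p_2/q_2 = 59/3
  p_3/q_3 = 79/4
  p_4/q_4 = 3061/155
  p_5/q_5 = 3140/159
  p_6/q_6 = 9341/473
  p_7/q_7 = 12481/632
q_6 = 473 ≤ 549 < 632 = q_7, so the answer is 9341/473.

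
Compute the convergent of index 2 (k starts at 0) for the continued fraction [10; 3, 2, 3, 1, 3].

72/7

Using pₖ = aₖpₖ₋₁ + pₖ₋₂, qₖ = aₖqₖ₋₁ + qₖ₋₂ (with p₋₁=1, p₋₂=0, q₋₁=0, q₋₂=1):
  k=0: a=10, p=10, q=1
  k=1: a=3, p=31, q=3
  k=2: a=2, p=72, q=7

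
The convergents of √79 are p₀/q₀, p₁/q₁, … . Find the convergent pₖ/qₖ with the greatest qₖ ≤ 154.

√79 = [8; 1, 7, 1, 16, …] (period length 4).
Convergents:
  p_0/q_0 = 8/1
  p_1/q_1 = 9/1
  p_2/q_2 = 71/8
  p_3/q_3 = 80/9
  p_4/q_4 = 1351/152
  p_5/q_5 = 1431/161
q_4 = 152 ≤ 154 < 161 = q_5, so the answer is 1351/152.

1351/152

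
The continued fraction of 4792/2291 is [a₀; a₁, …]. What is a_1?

10

4792 = 2·2291 + 210   →  a_0 = 2
2291 = 10·210 + 191   →  a_1 = 10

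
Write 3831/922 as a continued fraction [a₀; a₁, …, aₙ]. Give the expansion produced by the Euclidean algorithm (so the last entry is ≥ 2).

3831 = 4*922 + 143
922 = 6*143 + 64
143 = 2*64 + 15
64 = 4*15 + 4
15 = 3*4 + 3
4 = 1*3 + 1
3 = 3*1 + 0  (stop)
So 3831/922 = [4; 6, 2, 4, 3, 1, 3].

[4; 6, 2, 4, 3, 1, 3]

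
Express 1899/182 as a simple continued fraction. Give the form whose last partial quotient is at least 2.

[10; 2, 3, 3, 2, 3]

1899 = 10*182 + 79
182 = 2*79 + 24
79 = 3*24 + 7
24 = 3*7 + 3
7 = 2*3 + 1
3 = 3*1 + 0  (stop)
So 1899/182 = [10; 2, 3, 3, 2, 3].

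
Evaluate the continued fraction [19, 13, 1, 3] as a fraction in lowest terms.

1049/55

Using pₖ = aₖpₖ₋₁ + pₖ₋₂ and qₖ = aₖqₖ₋₁ + qₖ₋₂:
  k=0: a=19, p=19, q=1
  k=1: a=13, p=248, q=13
  k=2: a=1, p=267, q=14
  k=3: a=3, p=1049, q=55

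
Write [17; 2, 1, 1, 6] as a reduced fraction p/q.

Fold from the inside: start with 6/1.
  1 + 1/6 = 7/6
  1 + 6/7 = 13/7
  2 + 7/13 = 33/13
  17 + 13/33 = 574/33

574/33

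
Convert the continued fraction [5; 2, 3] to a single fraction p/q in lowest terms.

Using pₖ = aₖpₖ₋₁ + pₖ₋₂ and qₖ = aₖqₖ₋₁ + qₖ₋₂:
  k=0: a=5, p=5, q=1
  k=1: a=2, p=11, q=2
  k=2: a=3, p=38, q=7

38/7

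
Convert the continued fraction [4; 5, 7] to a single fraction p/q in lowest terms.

151/36

Fold from the inside: start with 7/1.
  5 + 1/7 = 36/7
  4 + 7/36 = 151/36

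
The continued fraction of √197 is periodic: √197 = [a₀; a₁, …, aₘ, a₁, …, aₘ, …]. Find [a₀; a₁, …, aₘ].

[14; 28]

a₀ = ⌊√197⌋ = 14.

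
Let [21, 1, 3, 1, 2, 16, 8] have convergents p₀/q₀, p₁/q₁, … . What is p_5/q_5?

4989/229

Using pₖ = aₖpₖ₋₁ + pₖ₋₂, qₖ = aₖqₖ₋₁ + qₖ₋₂ (with p₋₁=1, p₋₂=0, q₋₁=0, q₋₂=1):
  k=0: a=21, p=21, q=1
  k=1: a=1, p=22, q=1
  k=2: a=3, p=87, q=4
  k=3: a=1, p=109, q=5
  k=4: a=2, p=305, q=14
  k=5: a=16, p=4989, q=229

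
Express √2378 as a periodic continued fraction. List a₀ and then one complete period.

a₀ = ⌊√2378⌋ = 48.
With m₀=0, d₀=1 and mₖ₊₁ = dₖaₖ − mₖ, dₖ₊₁ = (n − mₖ₊₁²)/dₖ, aₖ₊₁ = ⌊(a₀+mₖ₊₁)/dₖ₊₁⌋:
  k=1: m=48, d=74, a=1
  k=2: m=26, d=23, a=3
  k=3: m=43, d=23, a=3
  k=4: m=26, d=74, a=1
  k=5: m=48, d=1, a=96
d=1 and a=2a₀=96 at k=5, so the next step gives (m, d) = (48, 74) again — its k=1 value — and the period has length 5.

[48; 1, 3, 3, 1, 96]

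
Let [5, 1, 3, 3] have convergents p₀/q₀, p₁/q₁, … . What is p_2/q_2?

Using pₖ = aₖpₖ₋₁ + pₖ₋₂, qₖ = aₖqₖ₋₁ + qₖ₋₂ (with p₋₁=1, p₋₂=0, q₋₁=0, q₋₂=1):
  k=0: a=5, p=5, q=1
  k=1: a=1, p=6, q=1
  k=2: a=3, p=23, q=4

23/4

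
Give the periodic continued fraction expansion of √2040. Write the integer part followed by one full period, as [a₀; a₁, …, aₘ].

[45; 6, 90]

a₀ = ⌊√2040⌋ = 45.
With m₀=0, d₀=1 and mₖ₊₁ = dₖaₖ − mₖ, dₖ₊₁ = (n − mₖ₊₁²)/dₖ, aₖ₊₁ = ⌊(a₀+mₖ₊₁)/dₖ₊₁⌋:
  k=1: m=45, d=15, a=6
  k=2: m=45, d=1, a=90
d=1 and a=2a₀=90 at k=2, so the next step gives (m, d) = (45, 15) again — its k=1 value — and the period has length 2.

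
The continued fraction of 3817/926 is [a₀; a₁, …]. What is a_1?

8

3817 = 4·926 + 113   →  a_0 = 4
926 = 8·113 + 22   →  a_1 = 8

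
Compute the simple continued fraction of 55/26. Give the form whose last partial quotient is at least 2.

[2; 8, 1, 2]

55 = 2*26 + 3
26 = 8*3 + 2
3 = 1*2 + 1
2 = 2*1 + 0  (stop)
So 55/26 = [2; 8, 1, 2].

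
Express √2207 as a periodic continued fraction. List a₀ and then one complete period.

a₀ = ⌊√2207⌋ = 46.
With m₀=0, d₀=1 and mₖ₊₁ = dₖaₖ − mₖ, dₖ₊₁ = (n − mₖ₊₁²)/dₖ, aₖ₊₁ = ⌊(a₀+mₖ₊₁)/dₖ₊₁⌋:
  k=1: m=46, d=91, a=1
  k=2: m=45, d=2, a=45
  k=3: m=45, d=91, a=1
  k=4: m=46, d=1, a=92
d=1 and a=2a₀=92 at k=4, so the next step gives (m, d) = (46, 91) again — its k=1 value — and the period has length 4.

[46; 1, 45, 1, 92]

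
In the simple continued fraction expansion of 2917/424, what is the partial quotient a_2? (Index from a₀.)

7

2917 = 6·424 + 373   →  a_0 = 6
424 = 1·373 + 51   →  a_1 = 1
373 = 7·51 + 16   →  a_2 = 7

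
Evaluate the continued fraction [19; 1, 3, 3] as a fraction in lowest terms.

257/13

Using pₖ = aₖpₖ₋₁ + pₖ₋₂ and qₖ = aₖqₖ₋₁ + qₖ₋₂:
  k=0: a=19, p=19, q=1
  k=1: a=1, p=20, q=1
  k=2: a=3, p=79, q=4
  k=3: a=3, p=257, q=13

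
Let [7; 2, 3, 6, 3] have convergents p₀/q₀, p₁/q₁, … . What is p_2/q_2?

52/7

Using pₖ = aₖpₖ₋₁ + pₖ₋₂, qₖ = aₖqₖ₋₁ + qₖ₋₂ (with p₋₁=1, p₋₂=0, q₋₁=0, q₋₂=1):
  k=0: a=7, p=7, q=1
  k=1: a=2, p=15, q=2
  k=2: a=3, p=52, q=7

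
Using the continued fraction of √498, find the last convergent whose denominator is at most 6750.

56794/2545

√498 = [22; 3, 6, 22, 6, 3, 44, …] (period length 6).
Convergents:
  p_0/q_0 = 22/1
  p_1/q_1 = 67/3
  p_2/q_2 = 424/19
  p_3/q_3 = 9395/421
  p_4/q_4 = 56794/2545
  p_5/q_5 = 179777/8056
q_4 = 2545 ≤ 6750 < 8056 = q_5, so the answer is 56794/2545.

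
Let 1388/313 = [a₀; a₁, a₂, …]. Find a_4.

1388 = 4·313 + 136   →  a_0 = 4
313 = 2·136 + 41   →  a_1 = 2
136 = 3·41 + 13   →  a_2 = 3
41 = 3·13 + 2   →  a_3 = 3
13 = 6·2 + 1   →  a_4 = 6

6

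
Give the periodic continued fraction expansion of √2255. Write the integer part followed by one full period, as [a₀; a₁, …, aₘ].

a₀ = ⌊√2255⌋ = 47.
With m₀=0, d₀=1 and mₖ₊₁ = dₖaₖ − mₖ, dₖ₊₁ = (n − mₖ₊₁²)/dₖ, aₖ₊₁ = ⌊(a₀+mₖ₊₁)/dₖ₊₁⌋:
  k=1: m=47, d=46, a=2
  k=2: m=45, d=5, a=18
  k=3: m=45, d=46, a=2
  k=4: m=47, d=1, a=94
d=1 and a=2a₀=94 at k=4, so the next step gives (m, d) = (47, 46) again — its k=1 value — and the period has length 4.

[47; 2, 18, 2, 94]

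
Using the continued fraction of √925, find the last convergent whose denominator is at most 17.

√925 = [30; 2, 2, 2, 2, 60, …] (period length 5).
Convergents:
  p_0/q_0 = 30/1
  p_1/q_1 = 61/2
  p_2/q_2 = 152/5
  p_3/q_3 = 365/12
  p_4/q_4 = 882/29
q_3 = 12 ≤ 17 < 29 = q_4, so the answer is 365/12.

365/12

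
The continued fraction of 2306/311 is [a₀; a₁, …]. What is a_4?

2306 = 7·311 + 129   →  a_0 = 7
311 = 2·129 + 53   →  a_1 = 2
129 = 2·53 + 23   →  a_2 = 2
53 = 2·23 + 7   →  a_3 = 2
23 = 3·7 + 2   →  a_4 = 3

3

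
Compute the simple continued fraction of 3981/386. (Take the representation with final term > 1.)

[10; 3, 5, 3, 1, 5]

3981 = 10×386 + 121
386 = 3×121 + 23
121 = 5×23 + 6
23 = 3×6 + 5
6 = 1×5 + 1
5 = 5×1 + 0  (stop)
So 3981/386 = [10; 3, 5, 3, 1, 5].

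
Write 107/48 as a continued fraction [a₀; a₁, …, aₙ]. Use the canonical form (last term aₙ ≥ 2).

107 = 2·48 + 11
48 = 4·11 + 4
11 = 2·4 + 3
4 = 1·3 + 1
3 = 3·1 + 0  (stop)
So 107/48 = [2; 4, 2, 1, 3].

[2; 4, 2, 1, 3]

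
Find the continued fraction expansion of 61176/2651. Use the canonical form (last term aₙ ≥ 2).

[23; 13, 16, 1, 11]

61176 = 23×2651 + 203
2651 = 13×203 + 12
203 = 16×12 + 11
12 = 1×11 + 1
11 = 11×1 + 0  (stop)
So 61176/2651 = [23; 13, 16, 1, 11].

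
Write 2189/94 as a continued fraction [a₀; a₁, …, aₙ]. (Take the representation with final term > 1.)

2189 = 23×94 + 27
94 = 3×27 + 13
27 = 2×13 + 1
13 = 13×1 + 0  (stop)
So 2189/94 = [23; 3, 2, 13].

[23; 3, 2, 13]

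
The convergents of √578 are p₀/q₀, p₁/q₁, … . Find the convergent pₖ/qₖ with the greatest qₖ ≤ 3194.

27720/1153

√578 = [24; 24, 48, …] (period length 2).
Convergents:
  p_0/q_0 = 24/1
  p_1/q_1 = 577/24
  p_2/q_2 = 27720/1153
  p_3/q_3 = 665857/27696
q_2 = 1153 ≤ 3194 < 27696 = q_3, so the answer is 27720/1153.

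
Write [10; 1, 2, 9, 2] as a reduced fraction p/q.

630/59

Fold from the inside: start with 2/1.
  9 + 1/2 = 19/2
  2 + 2/19 = 40/19
  1 + 19/40 = 59/40
  10 + 40/59 = 630/59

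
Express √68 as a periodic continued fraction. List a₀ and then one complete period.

[8; 4, 16]

a₀ = ⌊√68⌋ = 8.
With m₀=0, d₀=1 and mₖ₊₁ = dₖaₖ − mₖ, dₖ₊₁ = (n − mₖ₊₁²)/dₖ, aₖ₊₁ = ⌊(a₀+mₖ₊₁)/dₖ₊₁⌋:
  k=1: m=8, d=4, a=4
  k=2: m=8, d=1, a=16
d=1 and a=2a₀=16 at k=2, so the next step gives (m, d) = (8, 4) again — its k=1 value — and the period has length 2.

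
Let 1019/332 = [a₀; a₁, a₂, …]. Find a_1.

1019 = 3·332 + 23   →  a_0 = 3
332 = 14·23 + 10   →  a_1 = 14

14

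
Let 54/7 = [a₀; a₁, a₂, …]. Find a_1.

54 = 7·7 + 5   →  a_0 = 7
7 = 1·5 + 2   →  a_1 = 1

1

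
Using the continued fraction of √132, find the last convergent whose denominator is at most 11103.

48599/4230

√132 = [11; 2, 22, …] (period length 2).
Convergents:
  p_0/q_0 = 11/1
  p_1/q_1 = 23/2
  p_2/q_2 = 517/45
  p_3/q_3 = 1057/92
  p_4/q_4 = 23771/2069
  p_5/q_5 = 48599/4230
  p_6/q_6 = 1092949/95129
q_5 = 4230 ≤ 11103 < 95129 = q_6, so the answer is 48599/4230.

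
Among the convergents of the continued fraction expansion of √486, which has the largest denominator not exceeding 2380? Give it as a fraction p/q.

√486 = [22; 22, 44, …] (period length 2).
Convergents:
  p_0/q_0 = 22/1
  p_1/q_1 = 485/22
  p_2/q_2 = 21362/969
  p_3/q_3 = 470449/21340
q_2 = 969 ≤ 2380 < 21340 = q_3, so the answer is 21362/969.

21362/969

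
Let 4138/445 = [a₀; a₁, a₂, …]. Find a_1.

3

4138 = 9·445 + 133   →  a_0 = 9
445 = 3·133 + 46   →  a_1 = 3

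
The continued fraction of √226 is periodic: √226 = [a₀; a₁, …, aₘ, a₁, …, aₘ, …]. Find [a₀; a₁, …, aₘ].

[15; 30]

a₀ = ⌊√226⌋ = 15.
With m₀=0, d₀=1 and mₖ₊₁ = dₖaₖ − mₖ, dₖ₊₁ = (n − mₖ₊₁²)/dₖ, aₖ₊₁ = ⌊(a₀+mₖ₊₁)/dₖ₊₁⌋:
  k=1: m=15, d=1, a=30
d=1 and a=2a₀=30 at k=1, so the next step gives (m, d) = (15, 1) again — its k=1 value — and the period has length 1.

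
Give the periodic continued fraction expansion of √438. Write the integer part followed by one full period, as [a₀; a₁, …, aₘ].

a₀ = ⌊√438⌋ = 20.
With m₀=0, d₀=1 and mₖ₊₁ = dₖaₖ − mₖ, dₖ₊₁ = (n − mₖ₊₁²)/dₖ, aₖ₊₁ = ⌊(a₀+mₖ₊₁)/dₖ₊₁⌋:
  k=1: m=20, d=38, a=1
  k=2: m=18, d=3, a=12
  k=3: m=18, d=38, a=1
  k=4: m=20, d=1, a=40
d=1 and a=2a₀=40 at k=4, so the next step gives (m, d) = (20, 38) again — its k=1 value — and the period has length 4.

[20; 1, 12, 1, 40]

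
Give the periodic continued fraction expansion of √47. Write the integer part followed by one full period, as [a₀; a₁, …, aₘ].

[6; 1, 5, 1, 12]

a₀ = ⌊√47⌋ = 6.
With m₀=0, d₀=1 and mₖ₊₁ = dₖaₖ − mₖ, dₖ₊₁ = (n − mₖ₊₁²)/dₖ, aₖ₊₁ = ⌊(a₀+mₖ₊₁)/dₖ₊₁⌋:
  k=1: m=6, d=11, a=1
  k=2: m=5, d=2, a=5
  k=3: m=5, d=11, a=1
  k=4: m=6, d=1, a=12
d=1 and a=2a₀=12 at k=4, so the next step gives (m, d) = (6, 11) again — its k=1 value — and the period has length 4.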